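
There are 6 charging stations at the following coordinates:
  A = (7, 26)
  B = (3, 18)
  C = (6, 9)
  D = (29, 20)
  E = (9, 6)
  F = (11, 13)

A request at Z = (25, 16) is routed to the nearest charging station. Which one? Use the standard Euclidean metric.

D

Squared Euclidean distances:
|ZA|² = (25−7)² + (16−26)² = 324 + 100 = 424
|ZB|² = (25−3)² + (16−18)² = 484 + 4 = 488
|ZC|² = (25−6)² + (16−9)² = 361 + 49 = 410
|ZD|² = (25−29)² + (16−20)² = 16 + 16 = 32
|ZE|² = (25−9)² + (16−6)² = 256 + 100 = 356
|ZF|² = (25−11)² + (16−13)² = 196 + 9 = 205
D is nearest.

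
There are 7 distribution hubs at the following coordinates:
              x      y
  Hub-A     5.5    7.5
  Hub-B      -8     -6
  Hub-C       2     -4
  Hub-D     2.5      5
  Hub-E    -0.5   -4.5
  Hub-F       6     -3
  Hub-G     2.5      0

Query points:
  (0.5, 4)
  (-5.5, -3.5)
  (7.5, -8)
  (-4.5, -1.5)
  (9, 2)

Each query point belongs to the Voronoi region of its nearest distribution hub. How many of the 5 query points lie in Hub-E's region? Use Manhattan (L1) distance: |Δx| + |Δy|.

1

(0.5, 4) — d to each: Hub-A:8.5, Hub-B:18.5, Hub-C:9.5, Hub-D:3, Hub-E:9.5, Hub-F:12.5, Hub-G:6 → nearest is Hub-D
(-5.5, -3.5) — d to each: Hub-A:22, Hub-B:5, Hub-C:8, Hub-D:16.5, Hub-E:6, Hub-F:12, Hub-G:11.5 → nearest is Hub-B
(7.5, -8) — d to each: Hub-A:17.5, Hub-B:17.5, Hub-C:9.5, Hub-D:18, Hub-E:11.5, Hub-F:6.5, Hub-G:13 → nearest is Hub-F
(-4.5, -1.5) — d to each: Hub-A:19, Hub-B:8, Hub-C:9, Hub-D:13.5, Hub-E:7, Hub-F:12, Hub-G:8.5 → nearest is Hub-E
(9, 2) — d to each: Hub-A:9, Hub-B:25, Hub-C:13, Hub-D:9.5, Hub-E:16, Hub-F:8, Hub-G:8.5 → nearest is Hub-F
1 of the 5 points has Hub-E as nearest.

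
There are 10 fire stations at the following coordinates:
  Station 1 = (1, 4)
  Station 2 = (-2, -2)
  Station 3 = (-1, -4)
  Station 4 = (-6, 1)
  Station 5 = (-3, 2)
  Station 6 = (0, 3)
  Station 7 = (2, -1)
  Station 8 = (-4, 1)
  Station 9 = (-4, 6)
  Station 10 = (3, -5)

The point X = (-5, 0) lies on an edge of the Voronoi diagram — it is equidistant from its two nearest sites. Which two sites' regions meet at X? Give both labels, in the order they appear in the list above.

Squared distances from X to each site:
d²(X, Station 1) = 36 + 16 = 52
d²(X, Station 2) = 9 + 4 = 13
d²(X, Station 3) = 16 + 16 = 32
d²(X, Station 4) = 1 + 1 = 2
d²(X, Station 5) = 4 + 4 = 8
d²(X, Station 6) = 25 + 9 = 34
d²(X, Station 7) = 49 + 1 = 50
d²(X, Station 8) = 1 + 1 = 2
d²(X, Station 9) = 1 + 36 = 37
d²(X, Station 10) = 64 + 25 = 89
X is equidistant from Station 4 and Station 8 (both at squared distance 2), and every other site is strictly farther — so X lies on the Station 4–Station 8 Voronoi edge.

Station 4 and Station 8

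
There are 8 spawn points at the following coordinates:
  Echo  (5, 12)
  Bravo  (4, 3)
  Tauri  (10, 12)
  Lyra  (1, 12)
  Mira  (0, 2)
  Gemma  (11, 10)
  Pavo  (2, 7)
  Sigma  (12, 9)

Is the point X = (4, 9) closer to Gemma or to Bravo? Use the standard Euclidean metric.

Bravo

Compare squared distances:
d²(X, Gemma) = (4−11)² + (9−10)² = 49 + 1 = 50
d²(X, Bravo) = (4−4)² + (9−3)² = 0 + 36 = 36
50 > 36, so Bravo is closer.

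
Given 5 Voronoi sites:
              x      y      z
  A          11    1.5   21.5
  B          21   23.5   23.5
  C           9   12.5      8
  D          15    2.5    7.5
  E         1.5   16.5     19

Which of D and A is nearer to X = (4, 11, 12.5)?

D

Compare squared distances:
|XD|² = (4−15)² + (11−2.5)² + (12.5−7.5)² = 121 + 72.25 + 25 = 218.25
|XA|² = (4−11)² + (11−1.5)² + (12.5−21.5)² = 49 + 90.25 + 81 = 220.25
218.25 < 220.25, so D is closer.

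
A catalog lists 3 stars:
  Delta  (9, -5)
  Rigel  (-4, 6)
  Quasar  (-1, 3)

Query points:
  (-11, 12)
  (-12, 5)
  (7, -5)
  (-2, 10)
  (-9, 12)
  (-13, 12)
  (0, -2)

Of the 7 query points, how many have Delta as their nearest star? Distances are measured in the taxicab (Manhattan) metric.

1

(-11, 12) — d to each: Delta:37, Rigel:13, Quasar:19 → nearest is Rigel
(-12, 5) — d to each: Delta:31, Rigel:9, Quasar:13 → nearest is Rigel
(7, -5) — d to each: Delta:2, Rigel:22, Quasar:16 → nearest is Delta
(-2, 10) — d to each: Delta:26, Rigel:6, Quasar:8 → nearest is Rigel
(-9, 12) — d to each: Delta:35, Rigel:11, Quasar:17 → nearest is Rigel
(-13, 12) — d to each: Delta:39, Rigel:15, Quasar:21 → nearest is Rigel
(0, -2) — d to each: Delta:12, Rigel:12, Quasar:6 → nearest is Quasar
1 of the 7 points has Delta as nearest.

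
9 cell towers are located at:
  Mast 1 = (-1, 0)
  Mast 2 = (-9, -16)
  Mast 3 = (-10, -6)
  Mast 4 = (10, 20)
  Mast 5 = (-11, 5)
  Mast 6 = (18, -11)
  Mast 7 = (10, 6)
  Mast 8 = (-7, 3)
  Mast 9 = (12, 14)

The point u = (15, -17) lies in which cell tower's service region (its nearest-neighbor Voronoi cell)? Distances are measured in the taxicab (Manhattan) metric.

d(u, Mast 1) = |15−(-1)| + |-17−0| = 16 + 17 = 33
d(u, Mast 2) = |15−(-9)| + |-17−(-16)| = 24 + 1 = 25
d(u, Mast 3) = |15−(-10)| + |-17−(-6)| = 25 + 11 = 36
d(u, Mast 4) = |15−10| + |-17−20| = 5 + 37 = 42
d(u, Mast 5) = |15−(-11)| + |-17−5| = 26 + 22 = 48
d(u, Mast 6) = |15−18| + |-17−(-11)| = 3 + 6 = 9
d(u, Mast 7) = |15−10| + |-17−6| = 5 + 23 = 28
d(u, Mast 8) = |15−(-7)| + |-17−3| = 22 + 20 = 42
d(u, Mast 9) = |15−12| + |-17−14| = 3 + 31 = 34
Minimum is at Mast 6.

Mast 6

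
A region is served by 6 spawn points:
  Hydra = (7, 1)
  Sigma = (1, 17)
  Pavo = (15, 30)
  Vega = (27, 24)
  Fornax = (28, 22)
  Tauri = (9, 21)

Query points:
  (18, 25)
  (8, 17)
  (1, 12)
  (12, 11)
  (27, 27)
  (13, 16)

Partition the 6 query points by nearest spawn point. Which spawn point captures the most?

Tauri

(18, 25) — d² to each: Hydra:697, Sigma:353, Pavo:34, Vega:82, Fornax:109, Tauri:97 → nearest is Pavo
(8, 17) — d² to each: Hydra:257, Sigma:49, Pavo:218, Vega:410, Fornax:425, Tauri:17 → nearest is Tauri
(1, 12) — d² to each: Hydra:157, Sigma:25, Pavo:520, Vega:820, Fornax:829, Tauri:145 → nearest is Sigma
(12, 11) — d² to each: Hydra:125, Sigma:157, Pavo:370, Vega:394, Fornax:377, Tauri:109 → nearest is Tauri
(27, 27) — d² to each: Hydra:1076, Sigma:776, Pavo:153, Vega:9, Fornax:26, Tauri:360 → nearest is Vega
(13, 16) — d² to each: Hydra:261, Sigma:145, Pavo:200, Vega:260, Fornax:261, Tauri:41 → nearest is Tauri
Tally — Sigma:1, Pavo:1, Vega:1, Tauri:3. Tauri captures the most (3).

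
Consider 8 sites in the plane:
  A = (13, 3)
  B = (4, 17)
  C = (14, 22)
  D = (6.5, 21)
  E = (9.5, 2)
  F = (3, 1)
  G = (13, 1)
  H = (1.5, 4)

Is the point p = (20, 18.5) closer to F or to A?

Compare squared distances:
|pF|² = (20−3)² + (18.5−1)² = 289 + 306.25 = 595.25
|pA|² = (20−13)² + (18.5−3)² = 49 + 240.25 = 289.25
595.25 > 289.25, so A is closer.

A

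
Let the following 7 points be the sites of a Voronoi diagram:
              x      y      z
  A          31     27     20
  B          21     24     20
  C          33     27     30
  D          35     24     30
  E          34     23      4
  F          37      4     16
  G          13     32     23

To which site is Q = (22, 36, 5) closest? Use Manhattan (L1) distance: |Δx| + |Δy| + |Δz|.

d(Q,A) = |22−31| + |36−27| + |5−20| = 9 + 9 + 15 = 33
d(Q,B) = |22−21| + |36−24| + |5−20| = 1 + 12 + 15 = 28
d(Q,C) = |22−33| + |36−27| + |5−30| = 11 + 9 + 25 = 45
d(Q,D) = |22−35| + |36−24| + |5−30| = 13 + 12 + 25 = 50
d(Q,E) = |22−34| + |36−23| + |5−4| = 12 + 13 + 1 = 26
d(Q,F) = |22−37| + |36−4| + |5−16| = 15 + 32 + 11 = 58
d(Q,G) = |22−13| + |36−32| + |5−23| = 9 + 4 + 18 = 31
The smallest is to E, so Q lies in the Voronoi region of E.

E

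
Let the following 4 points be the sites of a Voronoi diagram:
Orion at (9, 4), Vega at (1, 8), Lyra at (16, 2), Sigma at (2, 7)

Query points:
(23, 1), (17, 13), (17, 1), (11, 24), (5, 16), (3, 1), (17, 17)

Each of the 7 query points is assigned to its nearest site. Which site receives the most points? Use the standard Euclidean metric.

(23, 1) — d² to each: Orion:205, Vega:533, Lyra:50, Sigma:477 → nearest is Lyra
(17, 13) — d² to each: Orion:145, Vega:281, Lyra:122, Sigma:261 → nearest is Lyra
(17, 1) — d² to each: Orion:73, Vega:305, Lyra:2, Sigma:261 → nearest is Lyra
(11, 24) — d² to each: Orion:404, Vega:356, Lyra:509, Sigma:370 → nearest is Vega
(5, 16) — d² to each: Orion:160, Vega:80, Lyra:317, Sigma:90 → nearest is Vega
(3, 1) — d² to each: Orion:45, Vega:53, Lyra:170, Sigma:37 → nearest is Sigma
(17, 17) — d² to each: Orion:233, Vega:337, Lyra:226, Sigma:325 → nearest is Lyra
Tally — Vega:2, Lyra:4, Sigma:1. Lyra captures the most (4).

Lyra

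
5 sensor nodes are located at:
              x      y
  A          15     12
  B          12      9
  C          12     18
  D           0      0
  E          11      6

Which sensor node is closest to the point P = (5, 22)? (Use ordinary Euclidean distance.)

Squared Euclidean distances:
|PA|² = (5−15)² + (22−12)² = 100 + 100 = 200
|PB|² = (5−12)² + (22−9)² = 49 + 169 = 218
|PC|² = (5−12)² + (22−18)² = 49 + 16 = 65
|PD|² = (5−0)² + (22−0)² = 25 + 484 = 509
|PE|² = (5−11)² + (22−6)² = 36 + 256 = 292
The smallest is to C, so P lies in the Voronoi region of C.

C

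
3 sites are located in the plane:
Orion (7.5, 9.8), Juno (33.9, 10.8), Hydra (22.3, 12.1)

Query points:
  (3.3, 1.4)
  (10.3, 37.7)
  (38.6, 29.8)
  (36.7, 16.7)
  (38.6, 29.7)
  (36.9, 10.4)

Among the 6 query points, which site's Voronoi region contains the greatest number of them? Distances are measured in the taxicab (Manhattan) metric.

(3.3, 1.4) — d to each: Orion:12.6, Juno:40, Hydra:29.7 → nearest is Orion
(10.3, 37.7) — d to each: Orion:30.7, Juno:50.5, Hydra:37.6 → nearest is Orion
(38.6, 29.8) — d to each: Orion:51.1, Juno:23.7, Hydra:34 → nearest is Juno
(36.7, 16.7) — d to each: Orion:36.1, Juno:8.7, Hydra:19 → nearest is Juno
(38.6, 29.7) — d to each: Orion:51, Juno:23.6, Hydra:33.9 → nearest is Juno
(36.9, 10.4) — d to each: Orion:30, Juno:3.4, Hydra:16.3 → nearest is Juno
Tally — Orion:2, Juno:4. Juno captures the most (4).

Juno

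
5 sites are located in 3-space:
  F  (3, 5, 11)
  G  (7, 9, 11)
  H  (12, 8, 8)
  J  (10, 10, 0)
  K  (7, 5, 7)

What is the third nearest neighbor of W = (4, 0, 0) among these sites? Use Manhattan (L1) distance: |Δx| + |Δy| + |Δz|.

F

d(W,F) = |4−3| + |0−5| + |0−11| = 1 + 5 + 11 = 17
d(W,G) = |4−7| + |0−9| + |0−11| = 3 + 9 + 11 = 23
d(W,H) = |4−12| + |0−8| + |0−8| = 8 + 8 + 8 = 24
d(W,J) = |4−10| + |0−10| + |0−0| = 6 + 10 + 0 = 16
d(W,K) = |4−7| + |0−5| + |0−7| = 3 + 5 + 7 = 15
Sorted ascending: K, J, F, G, … — the third-nearest is F.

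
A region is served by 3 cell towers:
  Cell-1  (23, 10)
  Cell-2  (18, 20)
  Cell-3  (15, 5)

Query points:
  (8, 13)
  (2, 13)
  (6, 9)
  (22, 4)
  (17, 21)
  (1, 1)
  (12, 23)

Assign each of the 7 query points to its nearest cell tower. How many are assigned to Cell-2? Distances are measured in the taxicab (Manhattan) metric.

2

(8, 13) — d to each: Cell-1:18, Cell-2:17, Cell-3:15 → nearest is Cell-3
(2, 13) — d to each: Cell-1:24, Cell-2:23, Cell-3:21 → nearest is Cell-3
(6, 9) — d to each: Cell-1:18, Cell-2:23, Cell-3:13 → nearest is Cell-3
(22, 4) — d to each: Cell-1:7, Cell-2:20, Cell-3:8 → nearest is Cell-1
(17, 21) — d to each: Cell-1:17, Cell-2:2, Cell-3:18 → nearest is Cell-2
(1, 1) — d to each: Cell-1:31, Cell-2:36, Cell-3:18 → nearest is Cell-3
(12, 23) — d to each: Cell-1:24, Cell-2:9, Cell-3:21 → nearest is Cell-2
2 of the 7 points have Cell-2 as nearest.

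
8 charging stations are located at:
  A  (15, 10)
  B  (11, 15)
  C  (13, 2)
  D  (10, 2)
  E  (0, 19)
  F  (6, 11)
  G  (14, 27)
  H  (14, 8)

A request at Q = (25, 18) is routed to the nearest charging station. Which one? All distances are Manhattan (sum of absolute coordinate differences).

B

d(Q,A) = 10 + 8 = 18
d(Q,B) = 14 + 3 = 17
d(Q,C) = 12 + 16 = 28
d(Q,D) = 15 + 16 = 31
d(Q,E) = 25 + 1 = 26
d(Q,F) = 19 + 7 = 26
d(Q,G) = 11 + 9 = 20
d(Q,H) = 11 + 10 = 21
Minimum is at B.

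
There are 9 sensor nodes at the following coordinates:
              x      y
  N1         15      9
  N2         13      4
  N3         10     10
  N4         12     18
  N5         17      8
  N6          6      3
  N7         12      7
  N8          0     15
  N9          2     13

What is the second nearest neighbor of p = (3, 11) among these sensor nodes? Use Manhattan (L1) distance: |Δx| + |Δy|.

d(p,N1) = |3−15| + |11−9| = 12 + 2 = 14
d(p,N2) = |3−13| + |11−4| = 10 + 7 = 17
d(p,N3) = |3−10| + |11−10| = 7 + 1 = 8
d(p,N4) = |3−12| + |11−18| = 9 + 7 = 16
d(p,N5) = |3−17| + |11−8| = 14 + 3 = 17
d(p,N6) = |3−6| + |11−3| = 3 + 8 = 11
d(p,N7) = |3−12| + |11−7| = 9 + 4 = 13
d(p,N8) = |3−0| + |11−15| = 3 + 4 = 7
d(p,N9) = |3−2| + |11−13| = 1 + 2 = 3
Sorted ascending: N9, N8, N3, … — the second-nearest is N8.

N8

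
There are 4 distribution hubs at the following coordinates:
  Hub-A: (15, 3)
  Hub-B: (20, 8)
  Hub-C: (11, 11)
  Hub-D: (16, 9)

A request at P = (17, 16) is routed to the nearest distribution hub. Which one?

Hub-D

Since √ is increasing, it suffices to compare squared distances:
d²(P, Hub-A) = (17−15)² + (16−3)² = 4 + 169 = 173
d²(P, Hub-B) = (17−20)² + (16−8)² = 9 + 64 = 73
d²(P, Hub-C) = (17−11)² + (16−11)² = 36 + 25 = 61
d²(P, Hub-D) = (17−16)² + (16−9)² = 1 + 49 = 50
Minimum is at Hub-D.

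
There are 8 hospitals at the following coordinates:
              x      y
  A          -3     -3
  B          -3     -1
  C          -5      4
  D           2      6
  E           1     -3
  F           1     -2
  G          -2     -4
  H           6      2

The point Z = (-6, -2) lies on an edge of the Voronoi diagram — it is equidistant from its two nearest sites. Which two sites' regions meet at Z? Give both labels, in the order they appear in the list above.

Squared distances from Z to each site:
|ZA|² = 9 + 1 = 10
|ZB|² = 9 + 1 = 10
|ZC|² = 1 + 36 = 37
|ZD|² = 64 + 64 = 128
|ZE|² = 49 + 1 = 50
|ZF|² = 49 + 0 = 49
|ZG|² = 16 + 4 = 20
|ZH|² = 144 + 16 = 160
Z is equidistant from A and B (both at squared distance 10), and every other site is strictly farther — so Z lies on the A–B Voronoi edge.

A and B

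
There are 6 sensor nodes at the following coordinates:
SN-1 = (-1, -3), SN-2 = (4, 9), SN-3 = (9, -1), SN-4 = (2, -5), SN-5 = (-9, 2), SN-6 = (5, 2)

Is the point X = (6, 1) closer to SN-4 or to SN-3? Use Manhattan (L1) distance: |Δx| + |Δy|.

SN-3

d(X, SN-4) = |6−2| + |1−(-5)| = 4 + 6 = 10
d(X, SN-3) = |6−9| + |1−(-1)| = 3 + 2 = 5
10 > 5, so SN-3 is closer.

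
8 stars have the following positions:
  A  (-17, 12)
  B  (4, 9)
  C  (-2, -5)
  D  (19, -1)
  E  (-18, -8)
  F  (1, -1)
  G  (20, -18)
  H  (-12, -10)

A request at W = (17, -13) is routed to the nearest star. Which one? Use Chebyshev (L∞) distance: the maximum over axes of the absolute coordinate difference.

d(W,A) = max(34, 25) = 34
d(W,B) = max(13, 22) = 22
d(W,C) = max(19, 8) = 19
d(W,D) = max(2, 12) = 12
d(W,E) = max(35, 5) = 35
d(W,F) = max(16, 12) = 16
d(W,G) = max(3, 5) = 5
d(W,H) = max(29, 3) = 29
G is nearest.

G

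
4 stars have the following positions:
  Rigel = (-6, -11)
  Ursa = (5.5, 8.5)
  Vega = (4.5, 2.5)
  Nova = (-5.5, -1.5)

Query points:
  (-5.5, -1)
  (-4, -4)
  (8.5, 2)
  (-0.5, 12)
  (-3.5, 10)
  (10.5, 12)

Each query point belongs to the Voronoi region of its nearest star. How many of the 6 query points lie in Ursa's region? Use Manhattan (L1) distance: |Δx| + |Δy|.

3

(-5.5, -1) — d to each: Rigel:10.5, Ursa:20.5, Vega:13.5, Nova:0.5 → nearest is Nova
(-4, -4) — d to each: Rigel:9, Ursa:22, Vega:15, Nova:4 → nearest is Nova
(8.5, 2) — d to each: Rigel:27.5, Ursa:9.5, Vega:4.5, Nova:17.5 → nearest is Vega
(-0.5, 12) — d to each: Rigel:28.5, Ursa:9.5, Vega:14.5, Nova:18.5 → nearest is Ursa
(-3.5, 10) — d to each: Rigel:23.5, Ursa:10.5, Vega:15.5, Nova:13.5 → nearest is Ursa
(10.5, 12) — d to each: Rigel:39.5, Ursa:8.5, Vega:15.5, Nova:29.5 → nearest is Ursa
3 of the 6 points have Ursa as nearest.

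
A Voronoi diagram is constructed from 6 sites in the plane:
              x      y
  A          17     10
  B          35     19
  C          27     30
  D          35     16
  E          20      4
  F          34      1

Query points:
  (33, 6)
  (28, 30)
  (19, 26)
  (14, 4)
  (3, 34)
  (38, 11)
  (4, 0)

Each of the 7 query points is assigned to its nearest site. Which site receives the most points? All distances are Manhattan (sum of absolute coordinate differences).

C

(33, 6) — d to each: A:20, B:15, C:30, D:12, E:15, F:6 → nearest is F
(28, 30) — d to each: A:31, B:18, C:1, D:21, E:34, F:35 → nearest is C
(19, 26) — d to each: A:18, B:23, C:12, D:26, E:23, F:40 → nearest is C
(14, 4) — d to each: A:9, B:36, C:39, D:33, E:6, F:23 → nearest is E
(3, 34) — d to each: A:38, B:47, C:28, D:50, E:47, F:64 → nearest is C
(38, 11) — d to each: A:22, B:11, C:30, D:8, E:25, F:14 → nearest is D
(4, 0) — d to each: A:23, B:50, C:53, D:47, E:20, F:31 → nearest is E
Tally — C:3, D:1, E:2, F:1. C captures the most (3).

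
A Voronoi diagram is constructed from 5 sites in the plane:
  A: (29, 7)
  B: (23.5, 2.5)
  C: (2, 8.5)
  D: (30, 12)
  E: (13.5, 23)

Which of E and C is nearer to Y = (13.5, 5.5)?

Compare squared distances:
|YE|² = (13.5−13.5)² + (5.5−23)² = 0 + 306.25 = 306.25
|YC|² = (13.5−2)² + (5.5−8.5)² = 132.25 + 9 = 141.25
306.25 > 141.25, so C is closer.

C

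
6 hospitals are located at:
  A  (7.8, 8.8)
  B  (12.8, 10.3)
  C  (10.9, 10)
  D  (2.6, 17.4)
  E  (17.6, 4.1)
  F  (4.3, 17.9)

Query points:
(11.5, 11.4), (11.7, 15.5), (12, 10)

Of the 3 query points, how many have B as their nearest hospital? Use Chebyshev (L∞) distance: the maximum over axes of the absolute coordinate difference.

(11.5, 11.4) — d to each: A:3.7, B:1.3, C:1.4, D:8.9, E:7.3, F:7.2 → nearest is B
(11.7, 15.5) — d to each: A:6.7, B:5.2, C:5.5, D:9.1, E:11.4, F:7.4 → nearest is B
(12, 10) — d to each: A:4.2, B:0.8, C:1.1, D:9.4, E:5.9, F:7.9 → nearest is B
3 of the 3 points have B as nearest.

3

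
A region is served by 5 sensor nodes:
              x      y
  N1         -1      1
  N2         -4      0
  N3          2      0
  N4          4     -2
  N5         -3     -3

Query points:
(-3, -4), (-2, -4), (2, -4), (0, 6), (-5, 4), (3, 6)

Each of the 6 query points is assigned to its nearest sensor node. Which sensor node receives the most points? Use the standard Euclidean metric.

N5

(-3, -4) — d² to each: N1:29, N2:17, N3:41, N4:53, N5:1 → nearest is N5
(-2, -4) — d² to each: N1:26, N2:20, N3:32, N4:40, N5:2 → nearest is N5
(2, -4) — d² to each: N1:34, N2:52, N3:16, N4:8, N5:26 → nearest is N4
(0, 6) — d² to each: N1:26, N2:52, N3:40, N4:80, N5:90 → nearest is N1
(-5, 4) — d² to each: N1:25, N2:17, N3:65, N4:117, N5:53 → nearest is N2
(3, 6) — d² to each: N1:41, N2:85, N3:37, N4:65, N5:117 → nearest is N3
Tally — N1:1, N2:1, N3:1, N4:1, N5:2. N5 captures the most (2).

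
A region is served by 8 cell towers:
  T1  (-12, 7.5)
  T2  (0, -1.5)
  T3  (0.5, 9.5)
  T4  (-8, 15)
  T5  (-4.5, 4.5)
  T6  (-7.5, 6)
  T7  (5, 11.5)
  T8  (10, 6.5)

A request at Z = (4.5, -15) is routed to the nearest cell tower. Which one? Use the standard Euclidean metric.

Compare squared distances (the ordering matches that of the actual distances):
|ZT1|² = 272.25 + 506.25 = 778.5
|ZT2|² = 20.25 + 182.25 = 202.5
|ZT3|² = 16 + 600.25 = 616.25
|ZT4|² = 156.25 + 900 = 1056.25
|ZT5|² = 81 + 380.25 = 461.25
|ZT6|² = 144 + 441 = 585
|ZT7|² = 0.25 + 702.25 = 702.5
|ZT8|² = 30.25 + 462.25 = 492.5
The smallest is to T2, so Z lies in the Voronoi region of T2.

T2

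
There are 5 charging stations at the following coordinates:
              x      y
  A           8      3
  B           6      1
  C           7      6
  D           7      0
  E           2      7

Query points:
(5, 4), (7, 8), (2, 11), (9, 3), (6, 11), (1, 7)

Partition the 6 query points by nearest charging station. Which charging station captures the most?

(5, 4) — d² to each: A:10, B:10, C:8, D:20, E:18 → nearest is C
(7, 8) — d² to each: A:26, B:50, C:4, D:64, E:26 → nearest is C
(2, 11) — d² to each: A:100, B:116, C:50, D:146, E:16 → nearest is E
(9, 3) — d² to each: A:1, B:13, C:13, D:13, E:65 → nearest is A
(6, 11) — d² to each: A:68, B:100, C:26, D:122, E:32 → nearest is C
(1, 7) — d² to each: A:65, B:61, C:37, D:85, E:1 → nearest is E
Tally — A:1, C:3, E:2. C captures the most (3).

C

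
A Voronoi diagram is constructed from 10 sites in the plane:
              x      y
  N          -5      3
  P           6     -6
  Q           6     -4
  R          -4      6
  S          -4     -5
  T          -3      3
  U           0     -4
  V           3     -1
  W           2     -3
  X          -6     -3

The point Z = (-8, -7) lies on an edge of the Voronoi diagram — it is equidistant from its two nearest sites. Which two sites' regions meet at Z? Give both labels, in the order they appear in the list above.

Squared distances from Z to each site:
|ZN|² = (-8−(-5))² + (-7−3)² = 9 + 100 = 109
|ZP|² = (-8−6)² + (-7−(-6))² = 196 + 1 = 197
|ZQ|² = (-8−6)² + (-7−(-4))² = 196 + 9 = 205
|ZR|² = (-8−(-4))² + (-7−6)² = 16 + 169 = 185
|ZS|² = (-8−(-4))² + (-7−(-5))² = 16 + 4 = 20
|ZT|² = (-8−(-3))² + (-7−3)² = 25 + 100 = 125
|ZU|² = (-8−0)² + (-7−(-4))² = 64 + 9 = 73
|ZV|² = (-8−3)² + (-7−(-1))² = 121 + 36 = 157
|ZW|² = (-8−2)² + (-7−(-3))² = 100 + 16 = 116
|ZX|² = (-8−(-6))² + (-7−(-3))² = 4 + 16 = 20
Z is equidistant from S and X (both at squared distance 20), and every other site is strictly farther — so Z lies on the S–X Voronoi edge.

S and X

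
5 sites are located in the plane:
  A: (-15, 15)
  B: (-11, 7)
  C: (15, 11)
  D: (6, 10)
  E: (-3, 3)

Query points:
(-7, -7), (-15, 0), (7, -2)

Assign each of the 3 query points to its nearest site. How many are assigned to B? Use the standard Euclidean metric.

(-7, -7) — d² to each: A:548, B:212, C:808, D:458, E:116 → nearest is E
(-15, 0) — d² to each: A:225, B:65, C:1021, D:541, E:153 → nearest is B
(7, -2) — d² to each: A:773, B:405, C:233, D:145, E:125 → nearest is E
1 of the 3 points has B as nearest.

1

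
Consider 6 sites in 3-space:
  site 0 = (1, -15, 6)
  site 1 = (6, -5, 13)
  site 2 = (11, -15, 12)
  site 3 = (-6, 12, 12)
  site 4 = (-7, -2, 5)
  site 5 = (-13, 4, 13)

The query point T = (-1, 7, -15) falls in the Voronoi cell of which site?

Since √ is increasing, it suffices to compare squared distances:
d²(T, site 0) = (-1−1)² + (7−(-15))² + (-15−6)² = 4 + 484 + 441 = 929
d²(T, site 1) = (-1−6)² + (7−(-5))² + (-15−13)² = 49 + 144 + 784 = 977
d²(T, site 2) = (-1−11)² + (7−(-15))² + (-15−12)² = 144 + 484 + 729 = 1357
d²(T, site 3) = (-1−(-6))² + (7−12)² + (-15−12)² = 25 + 25 + 729 = 779
d²(T, site 4) = (-1−(-7))² + (7−(-2))² + (-15−5)² = 36 + 81 + 400 = 517
d²(T, site 5) = (-1−(-13))² + (7−4)² + (-15−13)² = 144 + 9 + 784 = 937
Minimum is at site 4.

site 4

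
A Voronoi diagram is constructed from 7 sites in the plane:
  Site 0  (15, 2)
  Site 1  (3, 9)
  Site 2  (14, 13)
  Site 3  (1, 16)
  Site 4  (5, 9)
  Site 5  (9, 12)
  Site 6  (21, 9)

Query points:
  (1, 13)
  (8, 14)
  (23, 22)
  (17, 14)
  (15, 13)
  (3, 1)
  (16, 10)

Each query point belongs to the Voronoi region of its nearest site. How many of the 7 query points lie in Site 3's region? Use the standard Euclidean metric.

(1, 13) — d² to each: Site 0:317, Site 1:20, Site 2:169, Site 3:9, Site 4:32, Site 5:65, Site 6:416 → nearest is Site 3
(8, 14) — d² to each: Site 0:193, Site 1:50, Site 2:37, Site 3:53, Site 4:34, Site 5:5, Site 6:194 → nearest is Site 5
(23, 22) — d² to each: Site 0:464, Site 1:569, Site 2:162, Site 3:520, Site 4:493, Site 5:296, Site 6:173 → nearest is Site 2
(17, 14) — d² to each: Site 0:148, Site 1:221, Site 2:10, Site 3:260, Site 4:169, Site 5:68, Site 6:41 → nearest is Site 2
(15, 13) — d² to each: Site 0:121, Site 1:160, Site 2:1, Site 3:205, Site 4:116, Site 5:37, Site 6:52 → nearest is Site 2
(3, 1) — d² to each: Site 0:145, Site 1:64, Site 2:265, Site 3:229, Site 4:68, Site 5:157, Site 6:388 → nearest is Site 1
(16, 10) — d² to each: Site 0:65, Site 1:170, Site 2:13, Site 3:261, Site 4:122, Site 5:53, Site 6:26 → nearest is Site 2
1 of the 7 points has Site 3 as nearest.

1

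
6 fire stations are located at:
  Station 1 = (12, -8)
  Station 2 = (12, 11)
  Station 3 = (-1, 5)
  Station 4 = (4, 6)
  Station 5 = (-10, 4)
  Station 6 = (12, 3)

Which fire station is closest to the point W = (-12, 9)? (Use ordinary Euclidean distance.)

Compare squared distances (the ordering matches that of the actual distances):
d²(W, Station 1) = (-12−12)² + (9−(-8))² = 576 + 289 = 865
d²(W, Station 2) = (-12−12)² + (9−11)² = 576 + 4 = 580
d²(W, Station 3) = (-12−(-1))² + (9−5)² = 121 + 16 = 137
d²(W, Station 4) = (-12−4)² + (9−6)² = 256 + 9 = 265
d²(W, Station 5) = (-12−(-10))² + (9−4)² = 4 + 25 = 29
d²(W, Station 6) = (-12−12)² + (9−3)² = 576 + 36 = 612
The smallest is to Station 5, so W lies in the Voronoi region of Station 5.

Station 5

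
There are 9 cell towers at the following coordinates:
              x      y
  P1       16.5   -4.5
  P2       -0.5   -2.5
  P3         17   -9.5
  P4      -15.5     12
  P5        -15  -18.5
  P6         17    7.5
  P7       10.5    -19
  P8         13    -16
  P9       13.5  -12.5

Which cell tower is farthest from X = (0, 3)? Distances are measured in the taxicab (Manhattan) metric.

P5

d(X,P1) = 16.5 + 7.5 = 24
d(X,P2) = 0.5 + 5.5 = 6
d(X,P3) = 17 + 12.5 = 29.5
d(X,P4) = 15.5 + 9 = 24.5
d(X,P5) = 15 + 21.5 = 36.5
d(X,P6) = 17 + 4.5 = 21.5
d(X,P7) = 10.5 + 22 = 32.5
d(X,P8) = 13 + 19 = 32
d(X,P9) = 13.5 + 15.5 = 29
The largest is to P5.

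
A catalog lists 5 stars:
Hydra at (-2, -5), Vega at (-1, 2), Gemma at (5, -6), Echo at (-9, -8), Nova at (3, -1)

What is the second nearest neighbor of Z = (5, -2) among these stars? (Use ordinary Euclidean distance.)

Gemma

Compare squared distances (the ordering matches that of the actual distances):
d²(Z, Hydra) = (5−(-2))² + (-2−(-5))² = 49 + 9 = 58
d²(Z, Vega) = (5−(-1))² + (-2−2)² = 36 + 16 = 52
d²(Z, Gemma) = (5−5)² + (-2−(-6))² = 0 + 16 = 16
d²(Z, Echo) = (5−(-9))² + (-2−(-8))² = 196 + 36 = 232
d²(Z, Nova) = (5−3)² + (-2−(-1))² = 4 + 1 = 5
Sorted ascending: Nova, Gemma, Vega, … — the second-nearest is Gemma.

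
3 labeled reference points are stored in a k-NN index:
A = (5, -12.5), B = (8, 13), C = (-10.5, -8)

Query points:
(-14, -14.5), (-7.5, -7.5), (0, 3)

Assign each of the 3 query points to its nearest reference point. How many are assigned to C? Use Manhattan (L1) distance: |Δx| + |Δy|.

(-14, -14.5) — d to each: A:21, B:49.5, C:10 → nearest is C
(-7.5, -7.5) — d to each: A:17.5, B:36, C:3.5 → nearest is C
(0, 3) — d to each: A:20.5, B:18, C:21.5 → nearest is B
2 of the 3 points have C as nearest.

2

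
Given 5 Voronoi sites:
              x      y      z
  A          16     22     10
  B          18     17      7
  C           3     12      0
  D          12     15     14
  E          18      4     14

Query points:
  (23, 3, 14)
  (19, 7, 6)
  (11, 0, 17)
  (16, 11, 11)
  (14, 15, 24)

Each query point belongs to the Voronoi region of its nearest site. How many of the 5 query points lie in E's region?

(23, 3, 14) — d² to each: A:426, B:270, C:677, D:265, E:26 → nearest is E
(19, 7, 6) — d² to each: A:250, B:102, C:317, D:177, E:74 → nearest is E
(11, 0, 17) — d² to each: A:558, B:438, C:497, D:235, E:74 → nearest is E
(16, 11, 11) — d² to each: A:122, B:56, C:291, D:41, E:62 → nearest is D
(14, 15, 24) — d² to each: A:249, B:309, C:706, D:104, E:237 → nearest is D
3 of the 5 points have E as nearest.

3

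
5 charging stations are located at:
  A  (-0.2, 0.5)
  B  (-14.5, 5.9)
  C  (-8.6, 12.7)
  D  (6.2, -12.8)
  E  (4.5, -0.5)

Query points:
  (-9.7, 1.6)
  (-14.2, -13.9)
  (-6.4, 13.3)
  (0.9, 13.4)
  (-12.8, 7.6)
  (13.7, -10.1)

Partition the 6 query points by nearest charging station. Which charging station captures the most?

(-9.7, 1.6) — d² to each: A:91.46, B:41.53, C:124.42, D:460.17, E:206.05 → nearest is B
(-14.2, -13.9) — d² to each: A:403.36, B:392.13, C:738.92, D:417.37, E:529.25 → nearest is B
(-6.4, 13.3) — d² to each: A:202.28, B:120.37, C:5.2, D:839.97, E:309.25 → nearest is C
(0.9, 13.4) — d² to each: A:167.62, B:293.41, C:90.74, D:714.53, E:206.17 → nearest is C
(-12.8, 7.6) — d² to each: A:209.17, B:5.78, C:43.65, D:777.16, E:364.9 → nearest is B
(13.7, -10.1) — d² to each: A:305.57, B:1051.24, C:1017.13, D:63.54, E:176.8 → nearest is D
Tally — B:3, C:2, D:1. B captures the most (3).

B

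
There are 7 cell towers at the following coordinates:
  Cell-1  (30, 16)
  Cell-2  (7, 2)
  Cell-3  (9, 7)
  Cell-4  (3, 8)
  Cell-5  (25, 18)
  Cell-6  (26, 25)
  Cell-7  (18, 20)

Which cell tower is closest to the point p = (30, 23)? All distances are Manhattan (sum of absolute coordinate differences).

d(p, Cell-1) = |30−30| + |23−16| = 0 + 7 = 7
d(p, Cell-2) = |30−7| + |23−2| = 23 + 21 = 44
d(p, Cell-3) = |30−9| + |23−7| = 21 + 16 = 37
d(p, Cell-4) = |30−3| + |23−8| = 27 + 15 = 42
d(p, Cell-5) = |30−25| + |23−18| = 5 + 5 = 10
d(p, Cell-6) = |30−26| + |23−25| = 4 + 2 = 6
d(p, Cell-7) = |30−18| + |23−20| = 12 + 3 = 15
Cell-6 is nearest.

Cell-6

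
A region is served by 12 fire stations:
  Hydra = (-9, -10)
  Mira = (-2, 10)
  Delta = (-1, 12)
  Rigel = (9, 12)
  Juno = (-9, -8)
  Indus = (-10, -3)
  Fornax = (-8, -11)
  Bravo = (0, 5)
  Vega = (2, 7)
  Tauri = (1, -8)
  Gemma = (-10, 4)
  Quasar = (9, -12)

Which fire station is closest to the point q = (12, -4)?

Quasar

Since √ is increasing, it suffices to compare squared distances:
d²(q, Hydra) = (12−(-9))² + (-4−(-10))² = 441 + 36 = 477
d²(q, Mira) = (12−(-2))² + (-4−10)² = 196 + 196 = 392
d²(q, Delta) = (12−(-1))² + (-4−12)² = 169 + 256 = 425
d²(q, Rigel) = (12−9)² + (-4−12)² = 9 + 256 = 265
d²(q, Juno) = (12−(-9))² + (-4−(-8))² = 441 + 16 = 457
d²(q, Indus) = (12−(-10))² + (-4−(-3))² = 484 + 1 = 485
d²(q, Fornax) = (12−(-8))² + (-4−(-11))² = 400 + 49 = 449
d²(q, Bravo) = (12−0)² + (-4−5)² = 144 + 81 = 225
d²(q, Vega) = (12−2)² + (-4−7)² = 100 + 121 = 221
d²(q, Tauri) = (12−1)² + (-4−(-8))² = 121 + 16 = 137
d²(q, Gemma) = (12−(-10))² + (-4−4)² = 484 + 64 = 548
d²(q, Quasar) = (12−9)² + (-4−(-12))² = 9 + 64 = 73
The smallest is to Quasar, so q lies in the Voronoi region of Quasar.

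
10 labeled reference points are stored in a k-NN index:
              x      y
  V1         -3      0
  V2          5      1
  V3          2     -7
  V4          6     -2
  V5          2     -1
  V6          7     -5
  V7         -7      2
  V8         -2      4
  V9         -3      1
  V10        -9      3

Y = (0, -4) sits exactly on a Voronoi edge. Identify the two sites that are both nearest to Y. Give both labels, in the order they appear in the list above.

Squared distances from Y to each site:
|YV1|² = (0−(-3))² + (-4−0)² = 9 + 16 = 25
|YV2|² = (0−5)² + (-4−1)² = 25 + 25 = 50
|YV3|² = (0−2)² + (-4−(-7))² = 4 + 9 = 13
|YV4|² = (0−6)² + (-4−(-2))² = 36 + 4 = 40
|YV5|² = (0−2)² + (-4−(-1))² = 4 + 9 = 13
|YV6|² = (0−7)² + (-4−(-5))² = 49 + 1 = 50
|YV7|² = (0−(-7))² + (-4−2)² = 49 + 36 = 85
|YV8|² = (0−(-2))² + (-4−4)² = 4 + 64 = 68
|YV9|² = (0−(-3))² + (-4−1)² = 9 + 25 = 34
d²(Y, V10) = (0−(-9))² + (-4−3)² = 81 + 49 = 130
Y is equidistant from V3 and V5 (both at squared distance 13), and every other site is strictly farther — so Y lies on the V3–V5 Voronoi edge.

V3 and V5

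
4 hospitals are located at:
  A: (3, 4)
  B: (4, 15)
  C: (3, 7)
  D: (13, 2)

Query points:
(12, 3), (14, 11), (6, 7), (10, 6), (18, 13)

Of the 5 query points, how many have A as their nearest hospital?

(12, 3) — d² to each: A:82, B:208, C:97, D:2 → nearest is D
(14, 11) — d² to each: A:170, B:116, C:137, D:82 → nearest is D
(6, 7) — d² to each: A:18, B:68, C:9, D:74 → nearest is C
(10, 6) — d² to each: A:53, B:117, C:50, D:25 → nearest is D
(18, 13) — d² to each: A:306, B:200, C:261, D:146 → nearest is D
0 of the 5 points have A as nearest.

0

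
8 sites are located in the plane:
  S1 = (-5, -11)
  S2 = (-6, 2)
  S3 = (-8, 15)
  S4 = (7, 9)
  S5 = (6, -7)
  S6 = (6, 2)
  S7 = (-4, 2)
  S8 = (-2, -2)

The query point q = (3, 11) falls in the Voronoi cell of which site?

Compare squared distances (the ordering matches that of the actual distances):
|qS1|² = (3−(-5))² + (11−(-11))² = 64 + 484 = 548
|qS2|² = (3−(-6))² + (11−2)² = 81 + 81 = 162
|qS3|² = (3−(-8))² + (11−15)² = 121 + 16 = 137
|qS4|² = (3−7)² + (11−9)² = 16 + 4 = 20
|qS5|² = (3−6)² + (11−(-7))² = 9 + 324 = 333
|qS6|² = (3−6)² + (11−2)² = 9 + 81 = 90
|qS7|² = (3−(-4))² + (11−2)² = 49 + 81 = 130
|qS8|² = (3−(-2))² + (11−(-2))² = 25 + 169 = 194
Minimum is at S4.

S4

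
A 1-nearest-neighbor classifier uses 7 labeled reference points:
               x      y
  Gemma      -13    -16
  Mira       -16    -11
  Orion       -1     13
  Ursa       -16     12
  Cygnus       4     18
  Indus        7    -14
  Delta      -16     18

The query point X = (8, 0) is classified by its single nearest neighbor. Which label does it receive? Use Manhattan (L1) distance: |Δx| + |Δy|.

d(X, Gemma) = 21 + 16 = 37
d(X, Mira) = 24 + 11 = 35
d(X, Orion) = 9 + 13 = 22
d(X, Ursa) = 24 + 12 = 36
d(X, Cygnus) = 4 + 18 = 22
d(X, Indus) = 1 + 14 = 15
d(X, Delta) = 24 + 18 = 42
Minimum is at Indus.

Indus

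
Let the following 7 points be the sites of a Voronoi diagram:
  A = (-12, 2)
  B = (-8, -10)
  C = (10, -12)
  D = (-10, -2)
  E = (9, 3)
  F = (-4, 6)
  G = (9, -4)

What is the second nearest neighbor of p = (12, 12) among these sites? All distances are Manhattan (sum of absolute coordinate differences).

G

d(p,A) = |12−(-12)| + |12−2| = 24 + 10 = 34
d(p,B) = |12−(-8)| + |12−(-10)| = 20 + 22 = 42
d(p,C) = |12−10| + |12−(-12)| = 2 + 24 = 26
d(p,D) = |12−(-10)| + |12−(-2)| = 22 + 14 = 36
d(p,E) = |12−9| + |12−3| = 3 + 9 = 12
d(p,F) = |12−(-4)| + |12−6| = 16 + 6 = 22
d(p,G) = |12−9| + |12−(-4)| = 3 + 16 = 19
Sorted ascending: E, G, F, … — the second-nearest is G.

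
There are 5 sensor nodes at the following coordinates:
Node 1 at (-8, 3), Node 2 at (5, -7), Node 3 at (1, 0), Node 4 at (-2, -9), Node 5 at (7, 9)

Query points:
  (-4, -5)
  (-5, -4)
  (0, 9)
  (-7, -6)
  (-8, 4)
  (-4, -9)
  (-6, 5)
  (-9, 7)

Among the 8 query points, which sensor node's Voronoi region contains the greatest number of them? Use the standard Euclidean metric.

Node 4

(-4, -5) — d² to each: Node 1:80, Node 2:85, Node 3:50, Node 4:20, Node 5:317 → nearest is Node 4
(-5, -4) — d² to each: Node 1:58, Node 2:109, Node 3:52, Node 4:34, Node 5:313 → nearest is Node 4
(0, 9) — d² to each: Node 1:100, Node 2:281, Node 3:82, Node 4:328, Node 5:49 → nearest is Node 5
(-7, -6) — d² to each: Node 1:82, Node 2:145, Node 3:100, Node 4:34, Node 5:421 → nearest is Node 4
(-8, 4) — d² to each: Node 1:1, Node 2:290, Node 3:97, Node 4:205, Node 5:250 → nearest is Node 1
(-4, -9) — d² to each: Node 1:160, Node 2:85, Node 3:106, Node 4:4, Node 5:445 → nearest is Node 4
(-6, 5) — d² to each: Node 1:8, Node 2:265, Node 3:74, Node 4:212, Node 5:185 → nearest is Node 1
(-9, 7) — d² to each: Node 1:17, Node 2:392, Node 3:149, Node 4:305, Node 5:260 → nearest is Node 1
Tally — Node 1:3, Node 4:4, Node 5:1. Node 4 captures the most (4).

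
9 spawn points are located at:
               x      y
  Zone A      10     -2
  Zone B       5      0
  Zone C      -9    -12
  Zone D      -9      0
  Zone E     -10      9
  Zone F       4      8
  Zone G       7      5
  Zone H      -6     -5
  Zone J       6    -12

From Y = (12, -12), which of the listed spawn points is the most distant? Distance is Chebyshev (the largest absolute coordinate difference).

Zone E

d(Y, Zone A) = max(2, 10) = 10
d(Y, Zone B) = max(7, 12) = 12
d(Y, Zone C) = max(21, 0) = 21
d(Y, Zone D) = max(21, 12) = 21
d(Y, Zone E) = max(22, 21) = 22
d(Y, Zone F) = max(8, 20) = 20
d(Y, Zone G) = max(5, 17) = 17
d(Y, Zone H) = max(18, 7) = 18
d(Y, Zone J) = max(6, 0) = 6
The largest is to Zone E.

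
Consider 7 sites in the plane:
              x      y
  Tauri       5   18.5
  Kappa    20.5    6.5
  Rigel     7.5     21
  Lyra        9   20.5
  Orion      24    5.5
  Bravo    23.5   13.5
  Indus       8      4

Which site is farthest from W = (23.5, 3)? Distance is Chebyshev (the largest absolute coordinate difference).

Tauri

d(W, Tauri) = max(18.5, 15.5) = 18.5
d(W, Kappa) = max(3, 3.5) = 3.5
d(W, Rigel) = max(16, 18) = 18
d(W, Lyra) = max(14.5, 17.5) = 17.5
d(W, Orion) = max(0.5, 2.5) = 2.5
d(W, Bravo) = max(0, 10.5) = 10.5
d(W, Indus) = max(15.5, 1) = 15.5
The largest is to Tauri.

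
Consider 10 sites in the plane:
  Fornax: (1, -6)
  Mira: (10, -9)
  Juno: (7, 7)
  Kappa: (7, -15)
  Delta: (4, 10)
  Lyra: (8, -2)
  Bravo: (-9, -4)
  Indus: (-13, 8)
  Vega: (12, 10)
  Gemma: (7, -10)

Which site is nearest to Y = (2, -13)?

Kappa

Squared Euclidean distances:
d²(Y, Fornax) = (2−1)² + (-13−(-6))² = 1 + 49 = 50
d²(Y, Mira) = (2−10)² + (-13−(-9))² = 64 + 16 = 80
d²(Y, Juno) = (2−7)² + (-13−7)² = 25 + 400 = 425
d²(Y, Kappa) = (2−7)² + (-13−(-15))² = 25 + 4 = 29
d²(Y, Delta) = (2−4)² + (-13−10)² = 4 + 529 = 533
d²(Y, Lyra) = (2−8)² + (-13−(-2))² = 36 + 121 = 157
d²(Y, Bravo) = (2−(-9))² + (-13−(-4))² = 121 + 81 = 202
d²(Y, Indus) = (2−(-13))² + (-13−8)² = 225 + 441 = 666
d²(Y, Vega) = (2−12)² + (-13−10)² = 100 + 529 = 629
d²(Y, Gemma) = (2−7)² + (-13−(-10))² = 25 + 9 = 34
The smallest is to Kappa, so Y lies in the Voronoi region of Kappa.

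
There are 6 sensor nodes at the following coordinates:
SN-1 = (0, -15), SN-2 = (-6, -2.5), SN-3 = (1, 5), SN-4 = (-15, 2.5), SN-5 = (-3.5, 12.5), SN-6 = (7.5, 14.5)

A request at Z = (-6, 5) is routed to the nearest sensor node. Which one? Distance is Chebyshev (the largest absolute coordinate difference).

d(Z, SN-1) = max(6, 20) = 20
d(Z, SN-2) = max(0, 7.5) = 7.5
d(Z, SN-3) = max(7, 0) = 7
d(Z, SN-4) = max(9, 2.5) = 9
d(Z, SN-5) = max(2.5, 7.5) = 7.5
d(Z, SN-6) = max(13.5, 9.5) = 13.5
Minimum is at SN-3.

SN-3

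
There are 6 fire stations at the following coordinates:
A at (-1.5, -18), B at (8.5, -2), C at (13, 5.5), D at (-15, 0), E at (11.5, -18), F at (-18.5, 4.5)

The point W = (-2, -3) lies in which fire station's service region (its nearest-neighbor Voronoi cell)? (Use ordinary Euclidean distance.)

B

Squared Euclidean distances:
|WA|² = (-2−(-1.5))² + (-3−(-18))² = 0.25 + 225 = 225.25
|WB|² = (-2−8.5)² + (-3−(-2))² = 110.25 + 1 = 111.25
|WC|² = (-2−13)² + (-3−5.5)² = 225 + 72.25 = 297.25
|WD|² = (-2−(-15))² + (-3−0)² = 169 + 9 = 178
|WE|² = (-2−11.5)² + (-3−(-18))² = 182.25 + 225 = 407.25
|WF|² = (-2−(-18.5))² + (-3−4.5)² = 272.25 + 56.25 = 328.5
The smallest is to B, so W lies in the Voronoi region of B.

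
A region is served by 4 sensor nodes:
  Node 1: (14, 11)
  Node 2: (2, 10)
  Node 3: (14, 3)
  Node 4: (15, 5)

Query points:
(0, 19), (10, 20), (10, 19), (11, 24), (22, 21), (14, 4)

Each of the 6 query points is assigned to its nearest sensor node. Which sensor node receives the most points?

Node 1

(0, 19) — d² to each: Node 1:260, Node 2:85, Node 3:452, Node 4:421 → nearest is Node 2
(10, 20) — d² to each: Node 1:97, Node 2:164, Node 3:305, Node 4:250 → nearest is Node 1
(10, 19) — d² to each: Node 1:80, Node 2:145, Node 3:272, Node 4:221 → nearest is Node 1
(11, 24) — d² to each: Node 1:178, Node 2:277, Node 3:450, Node 4:377 → nearest is Node 1
(22, 21) — d² to each: Node 1:164, Node 2:521, Node 3:388, Node 4:305 → nearest is Node 1
(14, 4) — d² to each: Node 1:49, Node 2:180, Node 3:1, Node 4:2 → nearest is Node 3
Tally — Node 1:4, Node 2:1, Node 3:1. Node 1 captures the most (4).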